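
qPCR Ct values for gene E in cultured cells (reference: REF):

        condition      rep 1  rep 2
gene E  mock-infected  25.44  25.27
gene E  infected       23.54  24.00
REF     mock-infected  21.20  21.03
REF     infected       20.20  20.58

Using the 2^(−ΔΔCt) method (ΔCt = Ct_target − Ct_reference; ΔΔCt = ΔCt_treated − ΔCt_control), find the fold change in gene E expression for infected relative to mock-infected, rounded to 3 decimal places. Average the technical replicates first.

Mean Ct: gene E mock-infected 25.355; gene E infected 23.770; REF mock-infected 21.115; REF infected 20.390
ΔCt(mock-infected) = 25.355 − 21.115 = 4.240
ΔCt(infected) = 23.770 − 20.390 = 3.380
ΔΔCt = 3.380 − 4.240 = -0.860
Fold change = 2^(−(-0.860)) = 2^0.860 = 1.8150

1.815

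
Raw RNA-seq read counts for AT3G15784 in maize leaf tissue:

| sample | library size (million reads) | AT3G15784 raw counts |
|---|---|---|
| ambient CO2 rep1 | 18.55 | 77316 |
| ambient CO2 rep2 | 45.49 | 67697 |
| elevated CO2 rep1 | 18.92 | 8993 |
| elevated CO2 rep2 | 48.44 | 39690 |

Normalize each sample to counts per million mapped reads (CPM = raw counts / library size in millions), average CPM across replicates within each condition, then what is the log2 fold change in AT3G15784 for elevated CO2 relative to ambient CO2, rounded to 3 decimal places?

CPM(ambient CO2 rep1) = 77316 / 18.55 = 4167.9784
CPM(ambient CO2 rep2) = 67697 / 45.49 = 1488.1732
CPM(elevated CO2 rep1) = 8993 / 18.92 = 475.3171
CPM(elevated CO2 rep2) = 39690 / 48.44 = 819.3642
mean CPM(ambient CO2) = 2828.0758; mean CPM(elevated CO2) = 647.3406
Fold change = 647.3406 / 2828.0758 = 0.22890
log2(0.22890) = -2.1272

-2.127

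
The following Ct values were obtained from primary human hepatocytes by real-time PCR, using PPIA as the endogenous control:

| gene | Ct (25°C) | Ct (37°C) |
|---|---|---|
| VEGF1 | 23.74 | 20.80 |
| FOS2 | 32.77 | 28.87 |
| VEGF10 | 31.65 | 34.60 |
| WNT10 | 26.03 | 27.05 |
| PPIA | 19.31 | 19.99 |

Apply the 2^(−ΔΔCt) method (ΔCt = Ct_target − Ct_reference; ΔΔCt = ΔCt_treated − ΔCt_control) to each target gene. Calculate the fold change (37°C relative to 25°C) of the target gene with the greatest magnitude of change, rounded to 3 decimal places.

VEGF1: ΔΔCt = (20.80−19.99) − (23.74−19.31) = 0.81 − 4.43 = -3.62; fold change = 2^3.62 = 12.295
FOS2: ΔΔCt = (28.87−19.99) − (32.77−19.31) = 8.88 − 13.46 = -4.58; fold change = 2^4.58 = 23.918
VEGF10: ΔΔCt = (34.60−19.99) − (31.65−19.31) = 14.61 − 12.34 = 2.27; fold change = 2^-2.27 = 0.207
WNT10: ΔΔCt = (27.05−19.99) − (26.03−19.31) = 7.06 − 6.72 = 0.34; fold change = 2^-0.34 = 0.790
FOS2 has the largest |ΔΔCt| = 4.58.

23.918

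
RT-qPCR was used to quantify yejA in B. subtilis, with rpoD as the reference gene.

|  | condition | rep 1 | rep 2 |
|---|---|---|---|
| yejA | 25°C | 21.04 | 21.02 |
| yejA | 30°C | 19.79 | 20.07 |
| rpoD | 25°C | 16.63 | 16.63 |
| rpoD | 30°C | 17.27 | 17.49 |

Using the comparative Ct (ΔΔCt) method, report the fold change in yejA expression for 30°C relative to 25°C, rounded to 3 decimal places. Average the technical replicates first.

3.605

Mean Ct: yejA 25°C 21.030; yejA 30°C 19.930; rpoD 25°C 16.630; rpoD 30°C 17.380
ΔCt(25°C) = 21.030 − 16.630 = 4.400
ΔCt(30°C) = 19.930 − 17.380 = 2.550
ΔΔCt = 2.550 − 4.400 = -1.850
Fold change = 2^(−(-1.850)) = 2^1.850 = 3.6050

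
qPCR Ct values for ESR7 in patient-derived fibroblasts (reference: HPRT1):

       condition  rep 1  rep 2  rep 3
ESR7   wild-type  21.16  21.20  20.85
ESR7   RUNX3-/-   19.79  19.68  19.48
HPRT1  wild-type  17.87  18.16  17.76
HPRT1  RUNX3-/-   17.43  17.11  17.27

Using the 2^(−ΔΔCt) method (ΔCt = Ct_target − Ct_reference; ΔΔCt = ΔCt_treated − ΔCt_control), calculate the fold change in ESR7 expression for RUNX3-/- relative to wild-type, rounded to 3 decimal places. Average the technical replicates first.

Mean Ct: ESR7 wild-type 21.070; ESR7 RUNX3-/- 19.650; HPRT1 wild-type 17.930; HPRT1 RUNX3-/- 17.270
ΔCt(wild-type) = 21.070 − 17.930 = 3.140
ΔCt(RUNX3-/-) = 19.650 − 17.270 = 2.380
ΔΔCt = 2.380 − 3.140 = -0.760
Fold change = 2^(−(-0.760)) = 2^0.760 = 1.6935

1.693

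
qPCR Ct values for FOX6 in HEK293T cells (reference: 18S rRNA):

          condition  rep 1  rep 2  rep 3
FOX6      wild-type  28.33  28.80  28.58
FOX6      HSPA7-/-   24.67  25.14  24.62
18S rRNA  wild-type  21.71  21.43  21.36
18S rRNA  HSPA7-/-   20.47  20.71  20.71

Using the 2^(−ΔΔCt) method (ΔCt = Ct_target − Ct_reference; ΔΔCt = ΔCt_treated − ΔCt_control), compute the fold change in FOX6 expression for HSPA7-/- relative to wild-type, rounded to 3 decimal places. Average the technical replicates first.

7.413

Mean Ct: FOX6 wild-type 28.570; FOX6 HSPA7-/- 24.810; 18S rRNA wild-type 21.500; 18S rRNA HSPA7-/- 20.630
ΔCt(wild-type) = 28.570 − 21.500 = 7.070
ΔCt(HSPA7-/-) = 24.810 − 20.630 = 4.180
ΔΔCt = 4.180 − 7.070 = -2.890
Fold change = 2^(−(-2.890)) = 2^2.890 = 7.4127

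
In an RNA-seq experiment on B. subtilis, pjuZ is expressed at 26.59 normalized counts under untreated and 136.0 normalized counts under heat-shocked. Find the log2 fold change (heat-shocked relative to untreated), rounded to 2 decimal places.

2.35

Fold change = 136.0 / 26.59 = 5.1147
log2(5.1147) = 2.355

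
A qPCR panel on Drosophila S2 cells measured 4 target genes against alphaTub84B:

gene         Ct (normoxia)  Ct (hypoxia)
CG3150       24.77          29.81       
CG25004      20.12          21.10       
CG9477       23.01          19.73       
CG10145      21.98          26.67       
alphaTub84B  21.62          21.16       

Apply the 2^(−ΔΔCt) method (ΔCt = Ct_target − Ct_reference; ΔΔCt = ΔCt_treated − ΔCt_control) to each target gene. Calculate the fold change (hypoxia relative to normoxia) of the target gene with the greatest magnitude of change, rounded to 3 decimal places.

CG3150: ΔΔCt = (29.81−21.16) − (24.77−21.62) = 8.65 − 3.15 = 5.50; fold change = 2^-5.50 = 0.022
CG25004: ΔΔCt = (21.10−21.16) − (20.12−21.62) = -0.06 − (-1.50) = 1.44; fold change = 2^-1.44 = 0.369
CG9477: ΔΔCt = (19.73−21.16) − (23.01−21.62) = -1.43 − 1.39 = -2.82; fold change = 2^2.82 = 7.062
CG10145: ΔΔCt = (26.67−21.16) − (21.98−21.62) = 5.51 − 0.36 = 5.15; fold change = 2^-5.15 = 0.028
CG3150 has the largest |ΔΔCt| = 5.50.

0.022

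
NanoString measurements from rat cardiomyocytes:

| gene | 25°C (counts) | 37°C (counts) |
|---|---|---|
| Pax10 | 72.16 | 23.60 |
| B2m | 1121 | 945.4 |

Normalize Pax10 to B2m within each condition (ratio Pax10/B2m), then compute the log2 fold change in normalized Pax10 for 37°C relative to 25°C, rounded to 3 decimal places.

Pax10/B2m (25°C) = 72.16 / 1121 = 0.064371
Pax10/B2m (37°C) = 23.60 / 945.4 = 0.024963
Fold change = 0.024963 / 0.064371 = 0.3878
log2(0.3878) = -1.3666

-1.367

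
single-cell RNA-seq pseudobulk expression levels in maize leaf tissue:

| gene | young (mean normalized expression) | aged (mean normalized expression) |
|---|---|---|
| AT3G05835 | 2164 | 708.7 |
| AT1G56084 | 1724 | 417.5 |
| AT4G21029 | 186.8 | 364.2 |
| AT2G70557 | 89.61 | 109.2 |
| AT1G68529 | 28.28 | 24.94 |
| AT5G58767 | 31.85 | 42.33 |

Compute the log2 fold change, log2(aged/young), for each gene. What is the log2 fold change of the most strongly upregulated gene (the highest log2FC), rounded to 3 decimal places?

log2(708.7/2164) = -1.610  (AT3G05835)
log2(417.5/1724) = -2.046  (AT1G56084)
log2(364.2/186.8) = 0.963  (AT4G21029)
log2(109.2/89.61) = 0.285  (AT2G70557)
log2(24.94/28.28) = -0.181  (AT1G68529)
log2(42.33/31.85) = 0.410  (AT5G58767)
AT4G21029 is most strongly upregulated.

0.963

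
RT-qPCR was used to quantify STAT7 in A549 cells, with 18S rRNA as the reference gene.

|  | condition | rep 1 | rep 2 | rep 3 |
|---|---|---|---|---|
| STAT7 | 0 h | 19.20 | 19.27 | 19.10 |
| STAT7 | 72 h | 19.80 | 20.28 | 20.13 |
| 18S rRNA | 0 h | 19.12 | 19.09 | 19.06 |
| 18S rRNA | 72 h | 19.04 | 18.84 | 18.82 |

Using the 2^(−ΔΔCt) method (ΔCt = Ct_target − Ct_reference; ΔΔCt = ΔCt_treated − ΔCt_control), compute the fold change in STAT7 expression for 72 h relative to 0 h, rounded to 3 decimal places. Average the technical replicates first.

0.476

Mean Ct: STAT7 0 h 19.190; STAT7 72 h 20.070; 18S rRNA 0 h 19.090; 18S rRNA 72 h 18.900
ΔCt(0 h) = 19.190 − 19.090 = 0.100
ΔCt(72 h) = 20.070 − 18.900 = 1.170
ΔΔCt = 1.170 − 0.100 = 1.070
Fold change = 2^(−1.070) = 0.4763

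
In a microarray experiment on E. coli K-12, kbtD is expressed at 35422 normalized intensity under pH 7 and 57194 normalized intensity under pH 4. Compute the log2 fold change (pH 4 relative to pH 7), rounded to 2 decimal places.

0.69

Fold change = 57194 / 35422 = 1.6146
log2(1.6146) = 0.691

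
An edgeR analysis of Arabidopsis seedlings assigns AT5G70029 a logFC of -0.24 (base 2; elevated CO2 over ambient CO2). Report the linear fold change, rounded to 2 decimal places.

0.85

Fold change = 2^(-0.24) = 0.847
That is, AT5G70029 drops to 84.7% of the ambient CO2 level.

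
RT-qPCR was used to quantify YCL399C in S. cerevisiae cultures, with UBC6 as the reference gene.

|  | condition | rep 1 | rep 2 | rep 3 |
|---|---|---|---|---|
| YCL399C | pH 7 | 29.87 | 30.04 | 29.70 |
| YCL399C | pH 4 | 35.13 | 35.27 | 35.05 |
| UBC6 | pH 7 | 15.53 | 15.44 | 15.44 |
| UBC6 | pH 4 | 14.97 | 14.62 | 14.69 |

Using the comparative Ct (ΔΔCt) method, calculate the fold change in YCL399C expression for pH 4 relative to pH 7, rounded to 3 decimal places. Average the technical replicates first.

Mean Ct: YCL399C pH 7 29.870; YCL399C pH 4 35.150; UBC6 pH 7 15.470; UBC6 pH 4 14.760
ΔCt(pH 7) = 29.870 − 15.470 = 14.400
ΔCt(pH 4) = 35.150 − 14.760 = 20.390
ΔΔCt = 20.390 − 14.400 = 5.990
Fold change = 2^(−5.990) = 0.0157

0.016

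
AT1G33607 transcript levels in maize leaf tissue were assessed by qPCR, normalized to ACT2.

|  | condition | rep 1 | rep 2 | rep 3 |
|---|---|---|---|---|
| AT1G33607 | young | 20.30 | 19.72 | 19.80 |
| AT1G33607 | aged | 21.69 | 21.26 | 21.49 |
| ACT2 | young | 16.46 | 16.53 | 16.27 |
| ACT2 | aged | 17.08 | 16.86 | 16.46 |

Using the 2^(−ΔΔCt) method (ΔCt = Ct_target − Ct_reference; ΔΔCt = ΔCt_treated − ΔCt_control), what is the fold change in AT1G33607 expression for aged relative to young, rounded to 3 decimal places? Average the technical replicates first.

0.448

Mean Ct: AT1G33607 young 19.940; AT1G33607 aged 21.480; ACT2 young 16.420; ACT2 aged 16.800
ΔCt(young) = 19.940 − 16.420 = 3.520
ΔCt(aged) = 21.480 − 16.800 = 4.680
ΔΔCt = 4.680 − 3.520 = 1.160
Fold change = 2^(−1.160) = 0.4475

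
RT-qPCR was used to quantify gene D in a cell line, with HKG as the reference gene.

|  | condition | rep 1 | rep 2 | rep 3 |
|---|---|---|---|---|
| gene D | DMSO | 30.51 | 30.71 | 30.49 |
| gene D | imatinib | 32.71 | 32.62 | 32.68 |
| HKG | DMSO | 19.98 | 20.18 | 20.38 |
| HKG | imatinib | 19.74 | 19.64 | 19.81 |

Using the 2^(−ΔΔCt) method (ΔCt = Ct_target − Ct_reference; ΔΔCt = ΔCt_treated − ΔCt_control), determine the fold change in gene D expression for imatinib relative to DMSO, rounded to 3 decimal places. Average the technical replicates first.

0.171

Mean Ct: gene D DMSO 30.570; gene D imatinib 32.670; HKG DMSO 20.180; HKG imatinib 19.730
ΔCt(DMSO) = 30.570 − 20.180 = 10.390
ΔCt(imatinib) = 32.670 − 19.730 = 12.940
ΔΔCt = 12.940 − 10.390 = 2.550
Fold change = 2^(−2.550) = 0.1708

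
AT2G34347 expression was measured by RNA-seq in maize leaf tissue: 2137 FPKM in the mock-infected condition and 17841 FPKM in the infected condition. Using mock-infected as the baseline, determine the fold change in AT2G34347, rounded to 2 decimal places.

8.35

Fold change = 17841 / 2137 = 8.349
AT2G34347 is upregulated.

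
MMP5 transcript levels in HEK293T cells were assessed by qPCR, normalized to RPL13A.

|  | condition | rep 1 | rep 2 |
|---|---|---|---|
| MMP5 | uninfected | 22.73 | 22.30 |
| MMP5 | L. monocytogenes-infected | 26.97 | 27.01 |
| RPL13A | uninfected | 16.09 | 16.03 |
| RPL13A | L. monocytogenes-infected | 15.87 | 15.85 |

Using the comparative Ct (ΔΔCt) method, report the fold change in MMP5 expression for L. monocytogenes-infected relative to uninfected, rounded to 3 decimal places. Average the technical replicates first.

Mean Ct: MMP5 uninfected 22.515; MMP5 L. monocytogenes-infected 26.990; RPL13A uninfected 16.060; RPL13A L. monocytogenes-infected 15.860
ΔCt(uninfected) = 22.515 − 16.060 = 6.455
ΔCt(L. monocytogenes-infected) = 26.990 − 15.860 = 11.130
ΔΔCt = 11.130 − 6.455 = 4.675
Fold change = 2^(−4.675) = 0.0391

0.039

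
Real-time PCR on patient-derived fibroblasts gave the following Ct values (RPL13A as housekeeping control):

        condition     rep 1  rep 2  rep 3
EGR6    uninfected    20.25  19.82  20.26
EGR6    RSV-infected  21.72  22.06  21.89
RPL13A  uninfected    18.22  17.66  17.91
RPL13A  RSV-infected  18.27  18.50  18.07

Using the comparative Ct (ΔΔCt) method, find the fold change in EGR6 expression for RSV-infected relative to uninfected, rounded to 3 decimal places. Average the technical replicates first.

Mean Ct: EGR6 uninfected 20.110; EGR6 RSV-infected 21.890; RPL13A uninfected 17.930; RPL13A RSV-infected 18.280
ΔCt(uninfected) = 20.110 − 17.930 = 2.180
ΔCt(RSV-infected) = 21.890 − 18.280 = 3.610
ΔΔCt = 3.610 − 2.180 = 1.430
Fold change = 2^(−1.430) = 0.3711

0.371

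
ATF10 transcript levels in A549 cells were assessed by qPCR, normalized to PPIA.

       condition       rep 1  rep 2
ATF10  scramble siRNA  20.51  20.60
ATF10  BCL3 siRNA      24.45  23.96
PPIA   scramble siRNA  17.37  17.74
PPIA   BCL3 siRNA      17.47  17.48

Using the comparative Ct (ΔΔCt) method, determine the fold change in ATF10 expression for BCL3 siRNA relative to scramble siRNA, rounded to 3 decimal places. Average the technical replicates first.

Mean Ct: ATF10 scramble siRNA 20.555; ATF10 BCL3 siRNA 24.205; PPIA scramble siRNA 17.555; PPIA BCL3 siRNA 17.475
ΔCt(scramble siRNA) = 20.555 − 17.555 = 3.000
ΔCt(BCL3 siRNA) = 24.205 − 17.475 = 6.730
ΔΔCt = 6.730 − 3.000 = 3.730
Fold change = 2^(−3.730) = 0.0754

0.075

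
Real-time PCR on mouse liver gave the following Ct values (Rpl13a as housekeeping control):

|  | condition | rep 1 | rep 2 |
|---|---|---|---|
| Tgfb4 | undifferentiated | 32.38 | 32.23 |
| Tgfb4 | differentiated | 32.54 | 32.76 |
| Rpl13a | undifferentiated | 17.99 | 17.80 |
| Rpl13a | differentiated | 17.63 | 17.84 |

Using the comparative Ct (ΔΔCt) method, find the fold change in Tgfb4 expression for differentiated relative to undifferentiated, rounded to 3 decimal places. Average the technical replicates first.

0.705

Mean Ct: Tgfb4 undifferentiated 32.305; Tgfb4 differentiated 32.650; Rpl13a undifferentiated 17.895; Rpl13a differentiated 17.735
ΔCt(undifferentiated) = 32.305 − 17.895 = 14.410
ΔCt(differentiated) = 32.650 − 17.735 = 14.915
ΔΔCt = 14.915 − 14.410 = 0.505
Fold change = 2^(−0.505) = 0.7047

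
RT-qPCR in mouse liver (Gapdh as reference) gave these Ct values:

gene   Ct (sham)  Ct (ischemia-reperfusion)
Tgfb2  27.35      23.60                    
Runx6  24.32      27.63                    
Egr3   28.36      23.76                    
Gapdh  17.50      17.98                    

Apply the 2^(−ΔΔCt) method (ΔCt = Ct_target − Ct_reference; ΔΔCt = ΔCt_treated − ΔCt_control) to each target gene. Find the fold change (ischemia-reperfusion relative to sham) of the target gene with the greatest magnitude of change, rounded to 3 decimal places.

Tgfb2: ΔΔCt = (23.60−17.98) − (27.35−17.50) = 5.62 − 9.85 = -4.23; fold change = 2^4.23 = 18.765
Runx6: ΔΔCt = (27.63−17.98) − (24.32−17.50) = 9.65 − 6.82 = 2.83; fold change = 2^-2.83 = 0.141
Egr3: ΔΔCt = (23.76−17.98) − (28.36−17.50) = 5.78 − 10.86 = -5.08; fold change = 2^5.08 = 33.825
Egr3 has the largest |ΔΔCt| = 5.08.

33.825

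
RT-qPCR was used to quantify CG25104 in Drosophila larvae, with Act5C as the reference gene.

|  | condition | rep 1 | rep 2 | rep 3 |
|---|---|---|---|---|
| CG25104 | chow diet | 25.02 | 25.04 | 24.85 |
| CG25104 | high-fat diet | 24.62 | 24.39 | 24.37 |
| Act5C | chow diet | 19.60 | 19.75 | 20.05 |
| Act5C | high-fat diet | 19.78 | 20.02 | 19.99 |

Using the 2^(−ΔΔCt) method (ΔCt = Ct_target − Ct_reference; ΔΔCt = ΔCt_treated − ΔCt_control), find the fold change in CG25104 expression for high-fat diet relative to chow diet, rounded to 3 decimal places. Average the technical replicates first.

1.558

Mean Ct: CG25104 chow diet 24.970; CG25104 high-fat diet 24.460; Act5C chow diet 19.800; Act5C high-fat diet 19.930
ΔCt(chow diet) = 24.970 − 19.800 = 5.170
ΔCt(high-fat diet) = 24.460 − 19.930 = 4.530
ΔΔCt = 4.530 − 5.170 = -0.640
Fold change = 2^(−(-0.640)) = 2^0.640 = 1.5583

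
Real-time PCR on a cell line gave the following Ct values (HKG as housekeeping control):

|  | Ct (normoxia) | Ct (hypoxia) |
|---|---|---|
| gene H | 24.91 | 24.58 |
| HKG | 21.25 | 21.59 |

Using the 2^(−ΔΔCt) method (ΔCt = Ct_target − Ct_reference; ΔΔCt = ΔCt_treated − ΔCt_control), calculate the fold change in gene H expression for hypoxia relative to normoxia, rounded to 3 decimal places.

1.591

ΔCt(normoxia) = 24.910 − 21.250 = 3.660
ΔCt(hypoxia) = 24.580 − 21.590 = 2.990
ΔΔCt = 2.990 − 3.660 = -0.670
Fold change = 2^(−(-0.670)) = 2^0.670 = 1.5911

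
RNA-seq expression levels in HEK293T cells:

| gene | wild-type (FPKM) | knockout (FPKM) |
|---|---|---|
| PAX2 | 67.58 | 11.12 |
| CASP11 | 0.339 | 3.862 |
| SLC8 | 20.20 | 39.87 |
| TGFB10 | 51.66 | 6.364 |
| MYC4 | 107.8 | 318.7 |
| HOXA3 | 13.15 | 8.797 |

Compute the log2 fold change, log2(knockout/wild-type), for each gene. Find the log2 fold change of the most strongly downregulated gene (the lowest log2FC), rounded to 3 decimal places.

log2(11.12/67.58) = -2.603  (PAX2)
log2(3.862/0.339) = 3.510  (CASP11)
log2(39.87/20.20) = 0.981  (SLC8)
log2(6.364/51.66) = -3.021  (TGFB10)
log2(318.7/107.8) = 1.564  (MYC4)
log2(8.797/13.15) = -0.580  (HOXA3)
TGFB10 is most strongly downregulated.

-3.021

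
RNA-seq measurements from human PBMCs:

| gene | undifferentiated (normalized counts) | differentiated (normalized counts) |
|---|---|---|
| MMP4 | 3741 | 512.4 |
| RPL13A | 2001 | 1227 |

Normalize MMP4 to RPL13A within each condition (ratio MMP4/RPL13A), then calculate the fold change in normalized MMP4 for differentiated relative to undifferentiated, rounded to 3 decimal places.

MMP4/RPL13A (undifferentiated) = 3741 / 2001 = 1.8696
MMP4/RPL13A (differentiated) = 512.4 / 1227 = 0.4176
Fold change = 0.4176 / 1.8696 = 0.2234

0.223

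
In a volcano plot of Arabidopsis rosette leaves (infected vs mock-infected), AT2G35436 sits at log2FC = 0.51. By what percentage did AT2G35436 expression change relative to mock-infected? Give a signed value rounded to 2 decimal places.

Fold change = 2^(0.51) = 1.4241
Percent change = (FC − 1) × 100% = (1.4241 − 1) × 100 = 42.41%

42.41%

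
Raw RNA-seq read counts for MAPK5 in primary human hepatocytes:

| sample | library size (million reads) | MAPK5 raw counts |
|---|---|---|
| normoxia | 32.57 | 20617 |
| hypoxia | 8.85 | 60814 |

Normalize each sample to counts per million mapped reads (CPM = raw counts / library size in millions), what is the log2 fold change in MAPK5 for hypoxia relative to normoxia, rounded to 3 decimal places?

CPM(normoxia) = 20617 / 32.57 = 633.0058
CPM(hypoxia) = 60814 / 8.85 = 6871.6384
Fold change = 6871.6384 / 633.0058 = 10.85557
log2(10.85557) = 3.4404

3.440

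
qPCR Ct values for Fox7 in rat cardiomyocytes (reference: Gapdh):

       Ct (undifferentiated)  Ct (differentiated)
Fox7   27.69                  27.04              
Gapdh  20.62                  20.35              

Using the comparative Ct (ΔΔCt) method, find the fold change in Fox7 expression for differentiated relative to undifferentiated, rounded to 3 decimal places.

1.301

ΔCt(undifferentiated) = 27.690 − 20.620 = 7.070
ΔCt(differentiated) = 27.040 − 20.350 = 6.690
ΔΔCt = 6.690 − 7.070 = -0.380
Fold change = 2^(−(-0.380)) = 2^0.380 = 1.3013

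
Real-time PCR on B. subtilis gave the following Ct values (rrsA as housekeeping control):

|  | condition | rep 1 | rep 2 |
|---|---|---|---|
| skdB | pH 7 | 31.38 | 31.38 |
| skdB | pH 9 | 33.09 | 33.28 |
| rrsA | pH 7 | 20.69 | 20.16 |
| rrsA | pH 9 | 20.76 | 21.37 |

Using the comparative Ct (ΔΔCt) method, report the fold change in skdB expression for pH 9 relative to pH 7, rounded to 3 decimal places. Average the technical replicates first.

Mean Ct: skdB pH 7 31.380; skdB pH 9 33.185; rrsA pH 7 20.425; rrsA pH 9 21.065
ΔCt(pH 7) = 31.380 − 20.425 = 10.955
ΔCt(pH 9) = 33.185 − 21.065 = 12.120
ΔΔCt = 12.120 − 10.955 = 1.165
Fold change = 2^(−1.165) = 0.4460

0.446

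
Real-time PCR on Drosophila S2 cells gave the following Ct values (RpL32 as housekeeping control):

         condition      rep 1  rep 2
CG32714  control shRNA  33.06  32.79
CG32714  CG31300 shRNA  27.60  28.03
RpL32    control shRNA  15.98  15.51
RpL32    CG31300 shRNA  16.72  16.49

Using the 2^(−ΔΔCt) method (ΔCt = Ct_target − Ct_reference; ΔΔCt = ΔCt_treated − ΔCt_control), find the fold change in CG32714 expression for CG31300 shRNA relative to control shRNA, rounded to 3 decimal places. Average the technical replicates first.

Mean Ct: CG32714 control shRNA 32.925; CG32714 CG31300 shRNA 27.815; RpL32 control shRNA 15.745; RpL32 CG31300 shRNA 16.605
ΔCt(control shRNA) = 32.925 − 15.745 = 17.180
ΔCt(CG31300 shRNA) = 27.815 − 16.605 = 11.210
ΔΔCt = 11.210 − 17.180 = -5.970
Fold change = 2^(−(-5.970)) = 2^5.970 = 62.6829

62.683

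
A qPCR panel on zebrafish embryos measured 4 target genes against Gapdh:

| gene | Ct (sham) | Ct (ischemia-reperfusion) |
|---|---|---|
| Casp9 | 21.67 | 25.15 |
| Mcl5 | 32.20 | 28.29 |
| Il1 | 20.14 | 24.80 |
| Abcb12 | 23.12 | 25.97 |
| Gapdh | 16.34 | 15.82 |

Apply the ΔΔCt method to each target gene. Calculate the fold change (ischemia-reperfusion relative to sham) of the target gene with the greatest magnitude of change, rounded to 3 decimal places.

0.028

Casp9: ΔΔCt = (25.15−15.82) − (21.67−16.34) = 9.33 − 5.33 = 4.00; fold change = 2^-4.00 = 0.062
Mcl5: ΔΔCt = (28.29−15.82) − (32.20−16.34) = 12.47 − 15.86 = -3.39; fold change = 2^3.39 = 10.483
Il1: ΔΔCt = (24.80−15.82) − (20.14−16.34) = 8.98 − 3.80 = 5.18; fold change = 2^-5.18 = 0.028
Abcb12: ΔΔCt = (25.97−15.82) − (23.12−16.34) = 10.15 − 6.78 = 3.37; fold change = 2^-3.37 = 0.097
Il1 has the largest |ΔΔCt| = 5.18.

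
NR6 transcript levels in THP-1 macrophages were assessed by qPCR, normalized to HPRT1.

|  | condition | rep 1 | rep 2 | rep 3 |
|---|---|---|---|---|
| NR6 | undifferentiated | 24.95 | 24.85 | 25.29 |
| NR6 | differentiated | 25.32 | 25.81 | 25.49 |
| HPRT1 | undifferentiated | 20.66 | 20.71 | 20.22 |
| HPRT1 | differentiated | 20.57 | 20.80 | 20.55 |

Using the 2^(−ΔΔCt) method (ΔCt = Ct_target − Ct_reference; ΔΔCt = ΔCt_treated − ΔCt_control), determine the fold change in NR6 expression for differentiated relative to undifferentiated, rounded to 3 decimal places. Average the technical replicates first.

Mean Ct: NR6 undifferentiated 25.030; NR6 differentiated 25.540; HPRT1 undifferentiated 20.530; HPRT1 differentiated 20.640
ΔCt(undifferentiated) = 25.030 − 20.530 = 4.500
ΔCt(differentiated) = 25.540 − 20.640 = 4.900
ΔΔCt = 4.900 − 4.500 = 0.400
Fold change = 2^(−0.400) = 0.7579

0.758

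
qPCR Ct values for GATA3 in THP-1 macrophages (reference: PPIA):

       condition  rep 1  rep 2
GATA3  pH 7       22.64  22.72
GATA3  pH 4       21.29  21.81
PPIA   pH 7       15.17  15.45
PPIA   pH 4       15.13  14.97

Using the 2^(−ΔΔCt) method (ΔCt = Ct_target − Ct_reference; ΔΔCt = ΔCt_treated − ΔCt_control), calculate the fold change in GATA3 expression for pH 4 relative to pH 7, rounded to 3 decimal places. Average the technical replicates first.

1.828

Mean Ct: GATA3 pH 7 22.680; GATA3 pH 4 21.550; PPIA pH 7 15.310; PPIA pH 4 15.050
ΔCt(pH 7) = 22.680 − 15.310 = 7.370
ΔCt(pH 4) = 21.550 − 15.050 = 6.500
ΔΔCt = 6.500 − 7.370 = -0.870
Fold change = 2^(−(-0.870)) = 2^0.870 = 1.8277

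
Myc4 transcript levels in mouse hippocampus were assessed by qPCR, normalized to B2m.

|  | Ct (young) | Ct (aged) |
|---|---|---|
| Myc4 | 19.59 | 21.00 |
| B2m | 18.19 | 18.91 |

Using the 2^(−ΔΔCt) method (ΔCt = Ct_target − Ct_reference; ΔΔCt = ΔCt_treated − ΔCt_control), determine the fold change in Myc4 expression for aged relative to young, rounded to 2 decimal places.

0.62

ΔCt(young) = 19.590 − 18.190 = 1.400
ΔCt(aged) = 21.000 − 18.910 = 2.090
ΔΔCt = 2.090 − 1.400 = 0.690
Fold change = 2^(−0.690) = 0.620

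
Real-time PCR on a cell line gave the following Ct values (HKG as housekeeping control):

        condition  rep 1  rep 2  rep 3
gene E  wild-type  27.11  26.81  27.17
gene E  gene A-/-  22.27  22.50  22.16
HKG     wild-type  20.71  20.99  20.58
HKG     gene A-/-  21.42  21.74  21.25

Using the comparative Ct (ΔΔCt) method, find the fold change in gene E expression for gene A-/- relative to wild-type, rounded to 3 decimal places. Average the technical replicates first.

Mean Ct: gene E wild-type 27.030; gene E gene A-/- 22.310; HKG wild-type 20.760; HKG gene A-/- 21.470
ΔCt(wild-type) = 27.030 − 20.760 = 6.270
ΔCt(gene A-/-) = 22.310 − 21.470 = 0.840
ΔΔCt = 0.840 − 6.270 = -5.430
Fold change = 2^(−(-5.430)) = 2^5.430 = 43.1115

43.111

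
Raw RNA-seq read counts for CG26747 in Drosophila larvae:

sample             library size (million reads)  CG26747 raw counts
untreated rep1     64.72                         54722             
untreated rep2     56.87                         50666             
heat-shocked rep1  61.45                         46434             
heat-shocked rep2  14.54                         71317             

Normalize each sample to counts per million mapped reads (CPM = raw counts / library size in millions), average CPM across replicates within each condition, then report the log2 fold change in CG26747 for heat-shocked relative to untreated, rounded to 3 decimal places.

1.705

CPM(untreated rep1) = 54722 / 64.72 = 845.5192
CPM(untreated rep2) = 50666 / 56.87 = 890.9091
CPM(heat-shocked rep1) = 46434 / 61.45 = 755.6387
CPM(heat-shocked rep2) = 71317 / 14.54 = 4904.8831
mean CPM(untreated) = 868.2141; mean CPM(heat-shocked) = 2830.2609
Fold change = 2830.2609 / 868.2141 = 3.25987
log2(3.25987) = 1.7048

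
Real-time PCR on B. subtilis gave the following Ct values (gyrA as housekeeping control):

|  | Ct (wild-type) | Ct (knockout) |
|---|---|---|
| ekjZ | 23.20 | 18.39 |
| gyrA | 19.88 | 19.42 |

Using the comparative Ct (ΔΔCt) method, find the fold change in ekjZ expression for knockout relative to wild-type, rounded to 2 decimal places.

20.39

ΔCt(wild-type) = 23.200 − 19.880 = 3.320
ΔCt(knockout) = 18.390 − 19.420 = -1.030
ΔΔCt = -1.030 − 3.320 = -4.350
Fold change = 2^(−(-4.350)) = 2^4.350 = 20.393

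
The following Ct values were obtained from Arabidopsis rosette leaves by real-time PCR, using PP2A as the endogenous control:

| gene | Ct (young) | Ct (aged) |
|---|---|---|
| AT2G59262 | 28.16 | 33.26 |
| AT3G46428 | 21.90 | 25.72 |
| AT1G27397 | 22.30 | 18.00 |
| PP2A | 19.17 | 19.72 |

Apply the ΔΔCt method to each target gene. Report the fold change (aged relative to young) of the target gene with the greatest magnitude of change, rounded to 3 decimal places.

28.840

AT2G59262: ΔΔCt = (33.26−19.72) − (28.16−19.17) = 13.54 − 8.99 = 4.55; fold change = 2^-4.55 = 0.043
AT3G46428: ΔΔCt = (25.72−19.72) − (21.90−19.17) = 6.00 − 2.73 = 3.27; fold change = 2^-3.27 = 0.104
AT1G27397: ΔΔCt = (18.00−19.72) − (22.30−19.17) = -1.72 − 3.13 = -4.85; fold change = 2^4.85 = 28.840
AT1G27397 has the largest |ΔΔCt| = 4.85.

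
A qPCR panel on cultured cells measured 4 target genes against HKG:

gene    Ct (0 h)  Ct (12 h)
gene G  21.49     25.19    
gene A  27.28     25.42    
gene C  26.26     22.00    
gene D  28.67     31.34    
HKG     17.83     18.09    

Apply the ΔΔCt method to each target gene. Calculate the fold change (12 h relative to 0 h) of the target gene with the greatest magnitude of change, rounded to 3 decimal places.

gene G: ΔΔCt = (25.19−18.09) − (21.49−17.83) = 7.10 − 3.66 = 3.44; fold change = 2^-3.44 = 0.092
gene A: ΔΔCt = (25.42−18.09) − (27.28−17.83) = 7.33 − 9.45 = -2.12; fold change = 2^2.12 = 4.347
gene C: ΔΔCt = (22.00−18.09) − (26.26−17.83) = 3.91 − 8.43 = -4.52; fold change = 2^4.52 = 22.943
gene D: ΔΔCt = (31.34−18.09) − (28.67−17.83) = 13.25 − 10.84 = 2.41; fold change = 2^-2.41 = 0.188
gene C has the largest |ΔΔCt| = 4.52.

22.943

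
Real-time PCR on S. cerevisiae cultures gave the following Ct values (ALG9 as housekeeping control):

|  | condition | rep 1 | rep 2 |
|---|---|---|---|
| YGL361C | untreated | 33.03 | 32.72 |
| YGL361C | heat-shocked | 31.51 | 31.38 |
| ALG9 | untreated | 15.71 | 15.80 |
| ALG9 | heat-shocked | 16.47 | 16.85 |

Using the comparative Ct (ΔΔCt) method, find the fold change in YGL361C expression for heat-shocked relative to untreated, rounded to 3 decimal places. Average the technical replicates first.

5.046

Mean Ct: YGL361C untreated 32.875; YGL361C heat-shocked 31.445; ALG9 untreated 15.755; ALG9 heat-shocked 16.660
ΔCt(untreated) = 32.875 − 15.755 = 17.120
ΔCt(heat-shocked) = 31.445 − 16.660 = 14.785
ΔΔCt = 14.785 − 17.120 = -2.335
Fold change = 2^(−(-2.335)) = 2^2.335 = 5.0455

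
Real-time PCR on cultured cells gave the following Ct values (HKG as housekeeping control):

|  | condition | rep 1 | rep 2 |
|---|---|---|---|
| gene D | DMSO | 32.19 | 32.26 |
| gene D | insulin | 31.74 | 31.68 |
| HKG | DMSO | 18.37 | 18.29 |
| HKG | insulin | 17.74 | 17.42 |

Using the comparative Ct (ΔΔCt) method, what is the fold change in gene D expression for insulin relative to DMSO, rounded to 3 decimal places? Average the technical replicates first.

Mean Ct: gene D DMSO 32.225; gene D insulin 31.710; HKG DMSO 18.330; HKG insulin 17.580
ΔCt(DMSO) = 32.225 − 18.330 = 13.895
ΔCt(insulin) = 31.710 − 17.580 = 14.130
ΔΔCt = 14.130 − 13.895 = 0.235
Fold change = 2^(−0.235) = 0.8497

0.850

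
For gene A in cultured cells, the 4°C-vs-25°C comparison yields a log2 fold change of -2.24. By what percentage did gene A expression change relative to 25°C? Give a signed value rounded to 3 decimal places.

Fold change = 2^(-2.24) = 0.2117
Percent change = (FC − 1) × 100% = (0.2117 − 1) × 100 = -78.831%

-78.831%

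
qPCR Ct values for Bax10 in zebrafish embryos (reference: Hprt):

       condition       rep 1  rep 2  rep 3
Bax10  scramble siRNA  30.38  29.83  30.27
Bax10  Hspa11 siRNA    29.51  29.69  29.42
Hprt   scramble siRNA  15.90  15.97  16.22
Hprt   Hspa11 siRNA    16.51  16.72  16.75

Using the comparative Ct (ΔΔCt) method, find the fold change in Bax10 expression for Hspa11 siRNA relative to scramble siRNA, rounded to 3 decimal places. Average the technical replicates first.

2.378

Mean Ct: Bax10 scramble siRNA 30.160; Bax10 Hspa11 siRNA 29.540; Hprt scramble siRNA 16.030; Hprt Hspa11 siRNA 16.660
ΔCt(scramble siRNA) = 30.160 − 16.030 = 14.130
ΔCt(Hspa11 siRNA) = 29.540 − 16.660 = 12.880
ΔΔCt = 12.880 − 14.130 = -1.250
Fold change = 2^(−(-1.250)) = 2^1.250 = 2.3784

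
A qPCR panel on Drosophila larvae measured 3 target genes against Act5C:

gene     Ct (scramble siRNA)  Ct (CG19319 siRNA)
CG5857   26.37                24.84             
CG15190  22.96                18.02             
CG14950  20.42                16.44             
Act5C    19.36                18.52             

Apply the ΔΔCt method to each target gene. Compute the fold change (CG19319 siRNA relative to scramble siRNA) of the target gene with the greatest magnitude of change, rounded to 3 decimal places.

CG5857: ΔΔCt = (24.84−18.52) − (26.37−19.36) = 6.32 − 7.01 = -0.69; fold change = 2^0.69 = 1.613
CG15190: ΔΔCt = (18.02−18.52) − (22.96−19.36) = -0.50 − 3.60 = -4.10; fold change = 2^4.10 = 17.148
CG14950: ΔΔCt = (16.44−18.52) − (20.42−19.36) = -2.08 − 1.06 = -3.14; fold change = 2^3.14 = 8.815
CG15190 has the largest |ΔΔCt| = 4.10.

17.148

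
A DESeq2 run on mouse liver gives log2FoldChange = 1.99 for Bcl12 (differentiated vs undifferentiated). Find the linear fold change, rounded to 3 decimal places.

Fold change = 2^(1.99) = 3.9724

3.972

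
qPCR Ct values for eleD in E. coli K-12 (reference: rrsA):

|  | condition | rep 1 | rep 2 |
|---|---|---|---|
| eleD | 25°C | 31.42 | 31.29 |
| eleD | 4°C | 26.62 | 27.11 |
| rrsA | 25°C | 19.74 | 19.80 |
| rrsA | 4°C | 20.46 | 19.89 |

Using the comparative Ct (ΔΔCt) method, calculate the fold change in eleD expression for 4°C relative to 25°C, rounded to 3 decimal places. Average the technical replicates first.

Mean Ct: eleD 25°C 31.355; eleD 4°C 26.865; rrsA 25°C 19.770; rrsA 4°C 20.175
ΔCt(25°C) = 31.355 − 19.770 = 11.585
ΔCt(4°C) = 26.865 − 20.175 = 6.690
ΔΔCt = 6.690 − 11.585 = -4.895
Fold change = 2^(−(-4.895)) = 2^4.895 = 29.7538

29.754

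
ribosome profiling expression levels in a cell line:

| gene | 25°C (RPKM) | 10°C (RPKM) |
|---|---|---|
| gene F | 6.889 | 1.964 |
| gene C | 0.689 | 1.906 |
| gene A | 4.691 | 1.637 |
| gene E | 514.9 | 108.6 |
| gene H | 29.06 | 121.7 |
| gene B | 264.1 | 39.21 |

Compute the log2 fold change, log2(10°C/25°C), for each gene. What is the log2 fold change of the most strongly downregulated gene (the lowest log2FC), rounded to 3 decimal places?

log2(1.964/6.889) = -1.810  (gene F)
log2(1.906/0.689) = 1.468  (gene C)
log2(1.637/4.691) = -1.519  (gene A)
log2(108.6/514.9) = -2.245  (gene E)
log2(121.7/29.06) = 2.066  (gene H)
log2(39.21/264.1) = -2.752  (gene B)
gene B is most strongly downregulated.

-2.752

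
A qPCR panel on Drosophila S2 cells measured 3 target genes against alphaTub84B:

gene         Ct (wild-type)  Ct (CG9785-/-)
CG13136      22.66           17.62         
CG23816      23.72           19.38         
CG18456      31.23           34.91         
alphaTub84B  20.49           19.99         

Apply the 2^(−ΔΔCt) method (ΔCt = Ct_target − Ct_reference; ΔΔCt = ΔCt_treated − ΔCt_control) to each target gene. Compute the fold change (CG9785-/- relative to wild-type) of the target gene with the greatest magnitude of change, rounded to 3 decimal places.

CG13136: ΔΔCt = (17.62−19.99) − (22.66−20.49) = -2.37 − 2.17 = -4.54; fold change = 2^4.54 = 23.264
CG23816: ΔΔCt = (19.38−19.99) − (23.72−20.49) = -0.61 − 3.23 = -3.84; fold change = 2^3.84 = 14.320
CG18456: ΔΔCt = (34.91−19.99) − (31.23−20.49) = 14.92 − 10.74 = 4.18; fold change = 2^-4.18 = 0.055
CG13136 has the largest |ΔΔCt| = 4.54.

23.264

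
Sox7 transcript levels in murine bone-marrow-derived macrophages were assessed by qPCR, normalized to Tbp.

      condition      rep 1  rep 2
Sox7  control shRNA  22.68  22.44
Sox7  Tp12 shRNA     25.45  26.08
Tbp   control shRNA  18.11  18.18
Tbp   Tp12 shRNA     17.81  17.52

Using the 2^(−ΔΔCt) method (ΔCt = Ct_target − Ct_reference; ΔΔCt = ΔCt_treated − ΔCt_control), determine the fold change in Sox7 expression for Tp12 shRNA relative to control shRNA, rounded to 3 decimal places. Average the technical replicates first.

0.078

Mean Ct: Sox7 control shRNA 22.560; Sox7 Tp12 shRNA 25.765; Tbp control shRNA 18.145; Tbp Tp12 shRNA 17.665
ΔCt(control shRNA) = 22.560 − 18.145 = 4.415
ΔCt(Tp12 shRNA) = 25.765 − 17.665 = 8.100
ΔΔCt = 8.100 − 4.415 = 3.685
Fold change = 2^(−3.685) = 0.0778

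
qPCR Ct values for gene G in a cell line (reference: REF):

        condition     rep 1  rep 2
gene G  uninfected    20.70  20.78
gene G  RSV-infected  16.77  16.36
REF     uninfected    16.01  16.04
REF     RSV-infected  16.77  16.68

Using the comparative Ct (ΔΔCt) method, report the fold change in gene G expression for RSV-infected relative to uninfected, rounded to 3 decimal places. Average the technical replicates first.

Mean Ct: gene G uninfected 20.740; gene G RSV-infected 16.565; REF uninfected 16.025; REF RSV-infected 16.725
ΔCt(uninfected) = 20.740 − 16.025 = 4.715
ΔCt(RSV-infected) = 16.565 − 16.725 = -0.160
ΔΔCt = -0.160 − 4.715 = -4.875
Fold change = 2^(−(-4.875)) = 2^4.875 = 29.3441

29.344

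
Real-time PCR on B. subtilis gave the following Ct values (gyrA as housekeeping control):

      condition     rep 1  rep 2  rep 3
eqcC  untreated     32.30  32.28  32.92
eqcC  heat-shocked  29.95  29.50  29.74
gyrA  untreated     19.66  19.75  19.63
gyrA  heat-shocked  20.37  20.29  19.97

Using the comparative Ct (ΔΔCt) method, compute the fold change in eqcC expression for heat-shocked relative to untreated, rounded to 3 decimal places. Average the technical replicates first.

9.849

Mean Ct: eqcC untreated 32.500; eqcC heat-shocked 29.730; gyrA untreated 19.680; gyrA heat-shocked 20.210
ΔCt(untreated) = 32.500 − 19.680 = 12.820
ΔCt(heat-shocked) = 29.730 − 20.210 = 9.520
ΔΔCt = 9.520 − 12.820 = -3.300
Fold change = 2^(−(-3.300)) = 2^3.300 = 9.8492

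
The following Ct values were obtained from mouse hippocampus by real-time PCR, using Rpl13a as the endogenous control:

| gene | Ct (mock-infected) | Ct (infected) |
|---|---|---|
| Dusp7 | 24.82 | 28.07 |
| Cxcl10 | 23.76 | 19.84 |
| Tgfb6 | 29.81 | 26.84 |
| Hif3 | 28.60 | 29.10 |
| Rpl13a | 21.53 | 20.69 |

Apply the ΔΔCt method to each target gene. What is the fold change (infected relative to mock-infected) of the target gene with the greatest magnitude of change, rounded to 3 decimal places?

Dusp7: ΔΔCt = (28.07−20.69) − (24.82−21.53) = 7.38 − 3.29 = 4.09; fold change = 2^-4.09 = 0.059
Cxcl10: ΔΔCt = (19.84−20.69) − (23.76−21.53) = -0.85 − 2.23 = -3.08; fold change = 2^3.08 = 8.456
Tgfb6: ΔΔCt = (26.84−20.69) − (29.81−21.53) = 6.15 − 8.28 = -2.13; fold change = 2^2.13 = 4.377
Hif3: ΔΔCt = (29.10−20.69) − (28.60−21.53) = 8.41 − 7.07 = 1.34; fold change = 2^-1.34 = 0.395
Dusp7 has the largest |ΔΔCt| = 4.09.

0.059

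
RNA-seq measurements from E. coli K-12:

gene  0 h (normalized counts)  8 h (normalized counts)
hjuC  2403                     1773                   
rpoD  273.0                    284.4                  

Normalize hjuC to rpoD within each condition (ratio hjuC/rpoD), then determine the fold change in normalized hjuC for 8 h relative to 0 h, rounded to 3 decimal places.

hjuC/rpoD (0 h) = 2403 / 273.0 = 8.8022
hjuC/rpoD (8 h) = 1773 / 284.4 = 6.2342
Fold change = 6.2342 / 8.8022 = 0.7083

0.708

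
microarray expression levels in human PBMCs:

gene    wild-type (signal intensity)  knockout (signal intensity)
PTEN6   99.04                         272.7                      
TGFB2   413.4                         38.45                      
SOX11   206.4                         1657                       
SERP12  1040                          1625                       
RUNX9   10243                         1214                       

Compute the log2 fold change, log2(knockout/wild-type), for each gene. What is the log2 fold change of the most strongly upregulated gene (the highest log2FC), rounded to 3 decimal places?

log2(272.7/99.04) = 1.461  (PTEN6)
log2(38.45/413.4) = -3.426  (TGFB2)
log2(1657/206.4) = 3.005  (SOX11)
log2(1625/1040) = 0.644  (SERP12)
log2(1214/10243) = -3.077  (RUNX9)
SOX11 is most strongly upregulated.

3.005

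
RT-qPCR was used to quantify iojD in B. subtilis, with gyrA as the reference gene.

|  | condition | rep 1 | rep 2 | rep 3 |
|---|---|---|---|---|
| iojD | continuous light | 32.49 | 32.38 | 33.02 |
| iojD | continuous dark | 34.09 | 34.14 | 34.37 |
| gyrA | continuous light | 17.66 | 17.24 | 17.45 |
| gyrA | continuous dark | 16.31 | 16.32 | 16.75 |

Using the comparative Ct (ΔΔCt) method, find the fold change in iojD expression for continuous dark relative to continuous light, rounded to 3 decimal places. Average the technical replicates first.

Mean Ct: iojD continuous light 32.630; iojD continuous dark 34.200; gyrA continuous light 17.450; gyrA continuous dark 16.460
ΔCt(continuous light) = 32.630 − 17.450 = 15.180
ΔCt(continuous dark) = 34.200 − 16.460 = 17.740
ΔΔCt = 17.740 − 15.180 = 2.560
Fold change = 2^(−2.560) = 0.1696

0.170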